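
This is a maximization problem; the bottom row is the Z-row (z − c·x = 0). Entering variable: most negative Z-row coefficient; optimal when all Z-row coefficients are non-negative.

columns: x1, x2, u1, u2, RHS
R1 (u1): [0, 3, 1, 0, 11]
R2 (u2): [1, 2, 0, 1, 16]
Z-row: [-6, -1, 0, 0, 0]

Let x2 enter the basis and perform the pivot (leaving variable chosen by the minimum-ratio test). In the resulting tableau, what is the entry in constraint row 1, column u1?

Ratio test on column x2 — row 1: 11/3 = 11/3; row 2: 16/2 = 8. Minimum is 11/3 at row 1 (u1 leaves); pivot element 3.
Divide row 1 by 3; eliminate column x2 from the other rows.
In the new row 1, the u1 entry is the old entry divided by the pivot: 1/3 = 1/3.

1/3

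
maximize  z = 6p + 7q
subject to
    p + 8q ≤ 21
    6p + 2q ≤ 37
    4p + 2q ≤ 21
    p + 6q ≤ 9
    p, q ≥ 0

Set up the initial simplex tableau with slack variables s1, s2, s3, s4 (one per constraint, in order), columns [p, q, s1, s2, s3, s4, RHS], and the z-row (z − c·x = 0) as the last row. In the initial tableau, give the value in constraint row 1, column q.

8

Constraint 1 has coefficient 8 on q.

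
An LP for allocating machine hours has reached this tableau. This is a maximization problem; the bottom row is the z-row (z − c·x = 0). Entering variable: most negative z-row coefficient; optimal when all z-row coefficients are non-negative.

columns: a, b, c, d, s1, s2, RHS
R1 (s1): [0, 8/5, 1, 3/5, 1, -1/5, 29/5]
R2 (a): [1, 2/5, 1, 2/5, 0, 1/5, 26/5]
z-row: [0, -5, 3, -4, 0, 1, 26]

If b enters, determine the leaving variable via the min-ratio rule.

s1

Column b entries and ratios — s1: (29/5)/(8/5) = 29/8; a: (26/5)/(2/5) = 13.
Smallest ratio is 29/8 in the row of s1, so s1 leaves.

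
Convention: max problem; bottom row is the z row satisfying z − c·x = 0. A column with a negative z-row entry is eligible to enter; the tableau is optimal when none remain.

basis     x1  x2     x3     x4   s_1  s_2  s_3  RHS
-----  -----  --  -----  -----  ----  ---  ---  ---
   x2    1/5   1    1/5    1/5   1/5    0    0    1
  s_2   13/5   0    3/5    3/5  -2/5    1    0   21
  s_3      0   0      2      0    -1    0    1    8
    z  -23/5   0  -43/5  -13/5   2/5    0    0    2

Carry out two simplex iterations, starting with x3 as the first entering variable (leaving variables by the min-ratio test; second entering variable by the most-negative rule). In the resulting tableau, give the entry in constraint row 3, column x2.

0

Ratio test on column x3 — row 1: 1/(1/5) = 5; row 2: 21/(3/5) = 35; row 3: 8/2 = 4. Minimum is 4 at row 3 (s_3 leaves); pivot element 2.
Divide row 3 by 2; eliminate column x3 from the other rows.
Second iteration: most negative z-row entry is -23/5 in column x1, so x1 enters.
Ratio test on column x1 — row 1: (1/5)/(1/5) = 1; row 2: (93/5)/(13/5) = 93/13; row 3: entry 0 ≤ 0. Minimum is 1 at row 1 (x2 leaves); pivot element 1/5.
Divide row 1 by 1/5; eliminate column x1 from the other rows.
After both pivots, the entry at constraint row 3, column x2 is 0.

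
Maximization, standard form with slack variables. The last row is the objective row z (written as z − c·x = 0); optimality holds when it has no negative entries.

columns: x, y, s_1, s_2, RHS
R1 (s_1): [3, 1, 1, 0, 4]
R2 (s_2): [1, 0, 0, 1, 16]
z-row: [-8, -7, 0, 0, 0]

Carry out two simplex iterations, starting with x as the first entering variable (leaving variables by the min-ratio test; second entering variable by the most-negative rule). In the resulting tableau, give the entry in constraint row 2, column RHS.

Ratio test on column x — row 1: 4/3 = 4/3; row 2: 16/1 = 16. Minimum is 4/3 at row 1 (s_1 leaves); pivot element 3.
Divide row 1 by 3; eliminate column x from the other rows.
Second iteration: most negative z-row entry is -13/3 in column y, so y enters.
Ratio test on column y — row 1: (4/3)/(1/3) = 4; row 2: entry -1/3 ≤ 0. Minimum is 4 at row 1 (x leaves); pivot element 1/3.
Divide row 1 by 1/3; eliminate column y from the other rows.
After both pivots, the entry at constraint row 2, column RHS is 16.

16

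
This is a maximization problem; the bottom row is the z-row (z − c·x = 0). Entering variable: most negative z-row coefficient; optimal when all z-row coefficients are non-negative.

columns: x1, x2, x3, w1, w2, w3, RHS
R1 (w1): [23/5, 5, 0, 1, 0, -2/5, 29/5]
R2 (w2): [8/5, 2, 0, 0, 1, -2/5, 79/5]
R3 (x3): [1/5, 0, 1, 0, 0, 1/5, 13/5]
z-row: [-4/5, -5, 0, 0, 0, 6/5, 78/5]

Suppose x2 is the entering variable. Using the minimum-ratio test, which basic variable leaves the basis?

w1

Column x2 entries and ratios — w1: (29/5)/5 = 29/25; w2: (79/5)/2 = 79/10; x3: 0 ≤ 0, skip.
Smallest ratio is 29/25 in the row of w1, so w1 leaves.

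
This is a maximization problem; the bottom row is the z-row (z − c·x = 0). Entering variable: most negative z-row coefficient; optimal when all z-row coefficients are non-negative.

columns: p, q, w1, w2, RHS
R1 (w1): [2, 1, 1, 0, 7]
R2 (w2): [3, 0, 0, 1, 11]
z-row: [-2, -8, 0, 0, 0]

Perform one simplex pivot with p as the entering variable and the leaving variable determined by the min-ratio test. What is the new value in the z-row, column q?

-7

Ratio test on column p — row 1: 7/2 = 7/2; row 2: 11/3 = 11/3. Minimum is 7/2 at row 1 (w1 leaves); pivot element 2.
Divide row 1 by 2; eliminate column p from the other rows.
z-row update in column q: -8 − (-2)·(1/2) = -7.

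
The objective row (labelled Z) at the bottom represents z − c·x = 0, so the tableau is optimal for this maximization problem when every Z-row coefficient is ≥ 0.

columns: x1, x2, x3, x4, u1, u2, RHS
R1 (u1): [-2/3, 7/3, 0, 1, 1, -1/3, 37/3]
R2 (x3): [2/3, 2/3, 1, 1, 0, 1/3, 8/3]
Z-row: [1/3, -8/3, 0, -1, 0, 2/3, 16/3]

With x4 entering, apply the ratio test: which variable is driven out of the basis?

x3

Column x4 entries and ratios — u1: (37/3)/1 = 37/3; x3: (8/3)/1 = 8/3.
Smallest ratio is 8/3 in the row of x3, so x3 leaves.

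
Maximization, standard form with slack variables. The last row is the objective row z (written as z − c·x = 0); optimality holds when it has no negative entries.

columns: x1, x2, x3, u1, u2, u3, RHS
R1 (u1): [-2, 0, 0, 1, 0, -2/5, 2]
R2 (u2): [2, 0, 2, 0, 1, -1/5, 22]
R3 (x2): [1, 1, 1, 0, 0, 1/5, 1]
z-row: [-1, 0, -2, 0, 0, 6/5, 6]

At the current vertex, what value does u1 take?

2

u1 is basic (row 1); its value is the RHS of that row, 2.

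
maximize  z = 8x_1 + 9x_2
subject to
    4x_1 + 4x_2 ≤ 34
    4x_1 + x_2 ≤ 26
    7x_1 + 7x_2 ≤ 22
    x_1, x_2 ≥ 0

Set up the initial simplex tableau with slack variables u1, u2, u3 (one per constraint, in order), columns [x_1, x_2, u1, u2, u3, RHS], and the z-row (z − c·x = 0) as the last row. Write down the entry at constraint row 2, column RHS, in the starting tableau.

26

The RHS of constraint 2 is b_2 = 26.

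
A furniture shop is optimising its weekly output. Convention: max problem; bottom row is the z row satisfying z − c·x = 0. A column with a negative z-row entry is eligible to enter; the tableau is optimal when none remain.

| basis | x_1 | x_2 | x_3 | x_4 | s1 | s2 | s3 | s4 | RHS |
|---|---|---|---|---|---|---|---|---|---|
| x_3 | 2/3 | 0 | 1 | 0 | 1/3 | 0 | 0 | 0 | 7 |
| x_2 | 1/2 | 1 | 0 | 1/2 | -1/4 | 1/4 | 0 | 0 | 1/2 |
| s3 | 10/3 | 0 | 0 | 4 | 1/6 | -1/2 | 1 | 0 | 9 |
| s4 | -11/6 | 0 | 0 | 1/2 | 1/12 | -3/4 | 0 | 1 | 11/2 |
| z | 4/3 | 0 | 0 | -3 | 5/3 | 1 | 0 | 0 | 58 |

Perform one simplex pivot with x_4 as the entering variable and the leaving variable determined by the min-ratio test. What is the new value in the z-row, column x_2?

Ratio test on column x_4 — row 1: entry 0 ≤ 0; row 2: (1/2)/(1/2) = 1; row 3: 9/4 = 9/4; row 4: (11/2)/(1/2) = 11. Minimum is 1 at row 2 (x_2 leaves); pivot element 1/2.
Divide row 2 by 1/2; eliminate column x_4 from the other rows.
z-row update in column x_2: 0 − (-3)·2 = 6.

6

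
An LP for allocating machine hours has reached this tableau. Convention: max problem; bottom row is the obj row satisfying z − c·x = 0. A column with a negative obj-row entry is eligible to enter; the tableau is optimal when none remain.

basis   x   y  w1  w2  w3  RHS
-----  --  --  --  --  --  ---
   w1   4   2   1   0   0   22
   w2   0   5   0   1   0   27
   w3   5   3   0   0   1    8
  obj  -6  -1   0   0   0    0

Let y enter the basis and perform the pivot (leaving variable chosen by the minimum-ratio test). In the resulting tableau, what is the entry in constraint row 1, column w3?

Ratio test on column y — row 1: 22/2 = 11; row 2: 27/5 = 27/5; row 3: 8/3 = 8/3. Minimum is 8/3 at row 3 (w3 leaves); pivot element 3.
Divide row 3 by 3; eliminate column y from the other rows.
Row 1 update in column w3: 0 − 2·(1/3) = -2/3.

-2/3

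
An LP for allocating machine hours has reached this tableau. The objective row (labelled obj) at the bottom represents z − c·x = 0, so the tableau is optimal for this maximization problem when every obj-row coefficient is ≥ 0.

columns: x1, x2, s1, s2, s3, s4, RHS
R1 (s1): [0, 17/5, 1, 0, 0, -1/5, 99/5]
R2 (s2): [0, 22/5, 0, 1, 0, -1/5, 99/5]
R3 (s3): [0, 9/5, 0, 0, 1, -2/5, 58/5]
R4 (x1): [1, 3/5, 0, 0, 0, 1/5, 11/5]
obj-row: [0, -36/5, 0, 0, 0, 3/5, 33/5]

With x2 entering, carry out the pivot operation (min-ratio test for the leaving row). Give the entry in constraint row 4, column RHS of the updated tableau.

11/3

Ratio test on column x2 — row 1: (99/5)/(17/5) = 99/17; row 2: (99/5)/(22/5) = 9/2; row 3: (58/5)/(9/5) = 58/9; row 4: (11/5)/(3/5) = 11/3. Minimum is 11/3 at row 4 (x1 leaves); pivot element 3/5.
Divide row 4 by 3/5; eliminate column x2 from the other rows.
In the new row 4, the RHS entry is the old entry divided by the pivot: (11/5)/(3/5) = 11/3.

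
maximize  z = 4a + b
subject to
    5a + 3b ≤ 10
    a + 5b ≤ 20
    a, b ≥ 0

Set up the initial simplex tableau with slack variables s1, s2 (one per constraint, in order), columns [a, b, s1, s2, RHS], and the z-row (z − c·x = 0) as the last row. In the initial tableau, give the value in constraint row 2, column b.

5

Constraint 2 has coefficient 5 on b.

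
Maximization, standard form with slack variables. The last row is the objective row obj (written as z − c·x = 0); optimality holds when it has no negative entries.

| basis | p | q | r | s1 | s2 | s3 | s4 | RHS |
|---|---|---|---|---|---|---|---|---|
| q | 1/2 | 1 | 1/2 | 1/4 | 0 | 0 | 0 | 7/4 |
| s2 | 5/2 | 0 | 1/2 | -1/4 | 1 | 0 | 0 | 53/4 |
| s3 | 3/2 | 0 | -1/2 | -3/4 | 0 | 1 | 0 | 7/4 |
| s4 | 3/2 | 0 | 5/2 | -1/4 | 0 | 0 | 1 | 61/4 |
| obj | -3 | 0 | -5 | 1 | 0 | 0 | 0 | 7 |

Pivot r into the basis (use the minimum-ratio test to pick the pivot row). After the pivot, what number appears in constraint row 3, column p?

Ratio test on column r — row 1: (7/4)/(1/2) = 7/2; row 2: (53/4)/(1/2) = 53/2; row 3: entry -1/2 ≤ 0; row 4: (61/4)/(5/2) = 61/10. Minimum is 7/2 at row 1 (q leaves); pivot element 1/2.
Divide row 1 by 1/2; eliminate column r from the other rows.
Row 3 update in column p: 3/2 − (-1/2)·1 = 2.

2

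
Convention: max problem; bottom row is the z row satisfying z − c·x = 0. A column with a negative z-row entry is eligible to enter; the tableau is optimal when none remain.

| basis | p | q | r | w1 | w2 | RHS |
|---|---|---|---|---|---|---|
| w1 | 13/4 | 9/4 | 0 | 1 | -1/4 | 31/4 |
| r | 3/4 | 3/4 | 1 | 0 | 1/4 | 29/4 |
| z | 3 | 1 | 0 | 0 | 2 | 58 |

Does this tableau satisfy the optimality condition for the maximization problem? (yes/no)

Every z-row coefficient is ≥ 0, so the tableau is optimal.

yes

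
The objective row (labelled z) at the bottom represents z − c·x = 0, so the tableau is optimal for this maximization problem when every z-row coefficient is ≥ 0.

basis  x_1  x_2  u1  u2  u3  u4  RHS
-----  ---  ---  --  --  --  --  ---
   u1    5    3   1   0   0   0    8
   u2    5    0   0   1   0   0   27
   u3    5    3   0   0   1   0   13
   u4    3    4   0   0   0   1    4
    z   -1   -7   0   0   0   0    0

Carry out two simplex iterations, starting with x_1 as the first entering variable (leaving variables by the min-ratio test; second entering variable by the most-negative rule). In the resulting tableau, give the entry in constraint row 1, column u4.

-3/4

Ratio test on column x_1 — row 1: 8/5 = 8/5; row 2: 27/5 = 27/5; row 3: 13/5 = 13/5; row 4: 4/3 = 4/3. Minimum is 4/3 at row 4 (u4 leaves); pivot element 3.
Divide row 4 by 3; eliminate column x_1 from the other rows.
Second iteration: most negative z-row entry is -17/3 in column x_2, so x_2 enters.
Ratio test on column x_2 — row 1: entry -11/3 ≤ 0; row 2: entry -20/3 ≤ 0; row 3: entry -11/3 ≤ 0; row 4: (4/3)/(4/3) = 1. Minimum is 1 at row 4 (x_1 leaves); pivot element 4/3.
Divide row 4 by 4/3; eliminate column x_2 from the other rows.
After both pivots, the entry at constraint row 1, column u4 is -3/4.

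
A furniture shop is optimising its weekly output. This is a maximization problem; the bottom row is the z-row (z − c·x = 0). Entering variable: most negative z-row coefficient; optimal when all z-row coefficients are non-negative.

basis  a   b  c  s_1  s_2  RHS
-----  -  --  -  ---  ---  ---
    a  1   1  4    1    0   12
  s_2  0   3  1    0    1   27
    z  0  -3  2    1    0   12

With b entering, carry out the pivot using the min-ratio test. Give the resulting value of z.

Ratio test on column b — row 1: 12/1 = 12; row 2: 27/3 = 9. Minimum is 9 at row 2 (s_2 leaves); pivot element 3.
Pivot on row 2; the z-row RHS becomes 12 − (-3)·9 = 39.

39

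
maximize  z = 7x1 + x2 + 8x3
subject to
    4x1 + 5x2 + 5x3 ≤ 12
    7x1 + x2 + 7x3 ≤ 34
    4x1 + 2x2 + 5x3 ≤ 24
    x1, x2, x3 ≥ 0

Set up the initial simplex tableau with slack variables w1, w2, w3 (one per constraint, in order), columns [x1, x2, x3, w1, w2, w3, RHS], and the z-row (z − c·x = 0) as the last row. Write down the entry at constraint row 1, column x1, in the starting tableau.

Constraint 1 has coefficient 4 on x1.

4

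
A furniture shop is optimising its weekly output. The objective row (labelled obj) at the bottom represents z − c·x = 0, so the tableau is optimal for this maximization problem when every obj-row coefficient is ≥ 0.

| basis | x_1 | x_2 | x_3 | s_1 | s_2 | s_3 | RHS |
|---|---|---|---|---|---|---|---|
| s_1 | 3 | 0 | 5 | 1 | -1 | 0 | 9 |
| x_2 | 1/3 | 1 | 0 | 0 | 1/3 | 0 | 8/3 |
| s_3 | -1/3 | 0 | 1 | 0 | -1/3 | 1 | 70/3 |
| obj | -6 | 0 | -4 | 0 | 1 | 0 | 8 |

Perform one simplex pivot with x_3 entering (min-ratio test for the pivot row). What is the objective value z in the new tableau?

76/5

Ratio test on column x_3 — row 1: 9/5 = 9/5; row 2: entry 0 ≤ 0; row 3: (70/3)/1 = 70/3. Minimum is 9/5 at row 1 (s_1 leaves); pivot element 5.
Pivot on row 1; the obj-row RHS becomes 8 − (-4)·(9/5) = 76/5.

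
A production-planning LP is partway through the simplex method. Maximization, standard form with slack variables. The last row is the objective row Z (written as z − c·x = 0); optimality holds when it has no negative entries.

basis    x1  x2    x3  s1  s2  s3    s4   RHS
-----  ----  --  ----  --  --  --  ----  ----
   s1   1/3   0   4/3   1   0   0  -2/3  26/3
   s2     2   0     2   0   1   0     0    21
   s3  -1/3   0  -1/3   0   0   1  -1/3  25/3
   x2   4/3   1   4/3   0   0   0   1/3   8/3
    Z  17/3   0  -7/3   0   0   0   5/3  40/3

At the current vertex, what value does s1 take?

s1 is basic (row 1); its value is the RHS of that row, 26/3.

26/3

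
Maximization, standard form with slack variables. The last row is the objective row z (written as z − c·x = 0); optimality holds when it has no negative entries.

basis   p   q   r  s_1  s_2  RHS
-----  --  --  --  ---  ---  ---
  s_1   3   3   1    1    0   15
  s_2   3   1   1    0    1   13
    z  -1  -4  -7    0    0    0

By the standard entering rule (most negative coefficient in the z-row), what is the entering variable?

r

Negative z-row entries: p: -1, q: -4, r: -7.
The most negative is -7 in column r, so r enters.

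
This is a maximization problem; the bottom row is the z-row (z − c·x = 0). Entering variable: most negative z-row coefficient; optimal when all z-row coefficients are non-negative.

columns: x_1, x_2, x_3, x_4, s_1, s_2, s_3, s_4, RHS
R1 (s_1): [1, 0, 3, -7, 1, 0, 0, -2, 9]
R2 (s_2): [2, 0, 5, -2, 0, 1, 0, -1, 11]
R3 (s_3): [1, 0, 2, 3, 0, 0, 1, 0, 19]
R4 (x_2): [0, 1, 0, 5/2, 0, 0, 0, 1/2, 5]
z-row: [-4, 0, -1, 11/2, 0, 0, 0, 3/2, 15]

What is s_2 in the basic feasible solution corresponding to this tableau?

s_2 is basic (row 2); its value is the RHS of that row, 11.

11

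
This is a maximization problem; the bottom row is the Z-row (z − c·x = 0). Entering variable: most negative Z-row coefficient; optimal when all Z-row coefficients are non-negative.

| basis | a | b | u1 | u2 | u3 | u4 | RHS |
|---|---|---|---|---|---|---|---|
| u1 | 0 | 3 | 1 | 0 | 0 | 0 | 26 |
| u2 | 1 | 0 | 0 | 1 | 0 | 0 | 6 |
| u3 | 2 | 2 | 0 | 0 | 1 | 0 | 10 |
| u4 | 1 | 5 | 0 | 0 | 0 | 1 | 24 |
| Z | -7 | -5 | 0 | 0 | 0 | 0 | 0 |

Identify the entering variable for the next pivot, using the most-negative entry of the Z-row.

Negative Z-row entries: a: -7, b: -5.
The most negative is -7 in column a, so a enters.

a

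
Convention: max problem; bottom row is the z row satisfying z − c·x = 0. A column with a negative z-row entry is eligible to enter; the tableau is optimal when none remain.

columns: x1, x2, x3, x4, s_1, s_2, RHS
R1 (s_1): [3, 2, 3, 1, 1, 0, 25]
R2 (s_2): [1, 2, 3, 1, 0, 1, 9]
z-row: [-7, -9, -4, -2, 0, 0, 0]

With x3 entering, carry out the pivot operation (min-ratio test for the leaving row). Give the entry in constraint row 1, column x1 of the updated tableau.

Ratio test on column x3 — row 1: 25/3 = 25/3; row 2: 9/3 = 3. Minimum is 3 at row 2 (s_2 leaves); pivot element 3.
Divide row 2 by 3; eliminate column x3 from the other rows.
Row 1 update in column x1: 3 − 3·(1/3) = 2.

2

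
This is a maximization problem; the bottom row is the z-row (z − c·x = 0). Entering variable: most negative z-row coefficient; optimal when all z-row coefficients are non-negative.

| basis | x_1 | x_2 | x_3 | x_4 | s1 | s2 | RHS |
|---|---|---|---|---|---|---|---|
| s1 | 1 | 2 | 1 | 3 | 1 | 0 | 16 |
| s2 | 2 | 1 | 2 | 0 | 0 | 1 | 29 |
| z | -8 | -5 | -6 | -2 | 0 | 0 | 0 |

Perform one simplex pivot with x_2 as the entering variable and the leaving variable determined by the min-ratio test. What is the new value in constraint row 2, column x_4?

-3/2

Ratio test on column x_2 — row 1: 16/2 = 8; row 2: 29/1 = 29. Minimum is 8 at row 1 (s1 leaves); pivot element 2.
Divide row 1 by 2; eliminate column x_2 from the other rows.
Row 2 update in column x_4: 0 − 1·(3/2) = -3/2.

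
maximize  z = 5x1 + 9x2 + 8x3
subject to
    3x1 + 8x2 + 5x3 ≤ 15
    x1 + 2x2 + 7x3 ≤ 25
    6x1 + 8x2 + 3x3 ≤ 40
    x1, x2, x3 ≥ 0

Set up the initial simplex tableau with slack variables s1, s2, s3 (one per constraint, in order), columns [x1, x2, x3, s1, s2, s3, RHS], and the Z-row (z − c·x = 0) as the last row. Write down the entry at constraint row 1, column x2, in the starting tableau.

8

Constraint 1 has coefficient 8 on x2.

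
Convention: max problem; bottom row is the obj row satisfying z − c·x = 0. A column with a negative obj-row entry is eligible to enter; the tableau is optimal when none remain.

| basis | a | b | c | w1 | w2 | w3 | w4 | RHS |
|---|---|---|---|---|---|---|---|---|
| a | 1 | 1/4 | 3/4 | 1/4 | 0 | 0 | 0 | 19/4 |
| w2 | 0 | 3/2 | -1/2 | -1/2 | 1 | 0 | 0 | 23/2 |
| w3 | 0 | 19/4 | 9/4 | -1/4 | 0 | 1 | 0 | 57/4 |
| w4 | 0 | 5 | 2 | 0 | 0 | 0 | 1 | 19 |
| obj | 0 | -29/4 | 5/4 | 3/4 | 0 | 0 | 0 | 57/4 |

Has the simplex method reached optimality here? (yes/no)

The obj-row has a negative entry -29/4 in column b, so it is not optimal.

no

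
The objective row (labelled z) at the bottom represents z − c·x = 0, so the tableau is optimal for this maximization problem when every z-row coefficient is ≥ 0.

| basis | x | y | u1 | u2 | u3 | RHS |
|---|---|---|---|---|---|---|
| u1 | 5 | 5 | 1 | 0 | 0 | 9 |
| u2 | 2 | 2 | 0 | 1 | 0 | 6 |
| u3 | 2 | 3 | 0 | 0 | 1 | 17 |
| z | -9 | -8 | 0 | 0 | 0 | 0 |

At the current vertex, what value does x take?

0

x is not in the basis, so in the current basic feasible solution x = 0.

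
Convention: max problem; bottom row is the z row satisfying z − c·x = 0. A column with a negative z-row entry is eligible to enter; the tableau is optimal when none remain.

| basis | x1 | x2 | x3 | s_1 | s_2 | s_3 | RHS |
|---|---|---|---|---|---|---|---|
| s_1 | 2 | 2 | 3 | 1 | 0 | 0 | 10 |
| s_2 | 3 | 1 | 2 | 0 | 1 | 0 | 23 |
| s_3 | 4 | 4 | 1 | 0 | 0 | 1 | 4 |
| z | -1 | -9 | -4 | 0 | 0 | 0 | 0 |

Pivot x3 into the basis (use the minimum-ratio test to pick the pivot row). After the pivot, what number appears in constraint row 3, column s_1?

-1/3

Ratio test on column x3 — row 1: 10/3 = 10/3; row 2: 23/2 = 23/2; row 3: 4/1 = 4. Minimum is 10/3 at row 1 (s_1 leaves); pivot element 3.
Divide row 1 by 3; eliminate column x3 from the other rows.
Row 3 update in column s_1: 0 − 1·(1/3) = -1/3.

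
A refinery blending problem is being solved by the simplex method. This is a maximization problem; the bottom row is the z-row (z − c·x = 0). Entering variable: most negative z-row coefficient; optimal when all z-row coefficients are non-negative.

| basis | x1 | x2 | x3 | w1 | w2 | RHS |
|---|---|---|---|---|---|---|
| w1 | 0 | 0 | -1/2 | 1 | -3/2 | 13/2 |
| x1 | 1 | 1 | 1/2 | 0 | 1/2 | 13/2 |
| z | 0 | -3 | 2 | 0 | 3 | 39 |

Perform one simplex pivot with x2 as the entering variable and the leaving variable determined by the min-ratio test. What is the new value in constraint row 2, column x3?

1/2

Ratio test on column x2 — row 1: entry 0 ≤ 0; row 2: (13/2)/1 = 13/2. Minimum is 13/2 at row 2 (x1 leaves); pivot element 1.
Divide row 2 by 1; eliminate column x2 from the other rows.
In the new row 2, the x3 entry is the old entry divided by the pivot: (1/2)/1 = 1/2.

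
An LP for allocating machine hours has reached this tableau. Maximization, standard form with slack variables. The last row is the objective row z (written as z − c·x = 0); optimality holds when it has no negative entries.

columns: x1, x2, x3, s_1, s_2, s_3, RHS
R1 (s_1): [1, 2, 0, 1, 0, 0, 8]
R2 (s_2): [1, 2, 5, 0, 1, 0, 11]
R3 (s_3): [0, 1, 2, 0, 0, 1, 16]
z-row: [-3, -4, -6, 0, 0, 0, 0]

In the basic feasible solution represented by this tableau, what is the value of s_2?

s_2 is basic (row 2); its value is the RHS of that row, 11.

11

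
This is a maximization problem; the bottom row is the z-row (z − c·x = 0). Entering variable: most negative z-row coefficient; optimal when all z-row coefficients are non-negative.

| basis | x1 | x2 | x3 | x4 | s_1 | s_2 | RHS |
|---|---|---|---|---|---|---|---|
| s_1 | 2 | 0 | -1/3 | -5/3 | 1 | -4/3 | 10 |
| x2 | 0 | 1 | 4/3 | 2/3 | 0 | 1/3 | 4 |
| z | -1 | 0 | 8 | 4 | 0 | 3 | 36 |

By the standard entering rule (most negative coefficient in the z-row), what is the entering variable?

x1

Negative z-row entries: x1: -1.
The most negative is -1 in column x1, so x1 enters.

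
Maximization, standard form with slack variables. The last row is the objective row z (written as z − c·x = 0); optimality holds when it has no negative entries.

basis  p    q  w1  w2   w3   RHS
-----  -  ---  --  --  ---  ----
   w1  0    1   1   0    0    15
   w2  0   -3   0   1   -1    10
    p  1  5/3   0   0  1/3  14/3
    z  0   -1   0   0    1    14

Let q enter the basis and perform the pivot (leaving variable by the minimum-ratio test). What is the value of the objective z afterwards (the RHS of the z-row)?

84/5

Ratio test on column q — row 1: 15/1 = 15; row 2: entry -3 ≤ 0; row 3: (14/3)/(5/3) = 14/5. Minimum is 14/5 at row 3 (p leaves); pivot element 5/3.
Pivot on row 3; the z-row RHS becomes 14 − (-1)·(14/5) = 84/5.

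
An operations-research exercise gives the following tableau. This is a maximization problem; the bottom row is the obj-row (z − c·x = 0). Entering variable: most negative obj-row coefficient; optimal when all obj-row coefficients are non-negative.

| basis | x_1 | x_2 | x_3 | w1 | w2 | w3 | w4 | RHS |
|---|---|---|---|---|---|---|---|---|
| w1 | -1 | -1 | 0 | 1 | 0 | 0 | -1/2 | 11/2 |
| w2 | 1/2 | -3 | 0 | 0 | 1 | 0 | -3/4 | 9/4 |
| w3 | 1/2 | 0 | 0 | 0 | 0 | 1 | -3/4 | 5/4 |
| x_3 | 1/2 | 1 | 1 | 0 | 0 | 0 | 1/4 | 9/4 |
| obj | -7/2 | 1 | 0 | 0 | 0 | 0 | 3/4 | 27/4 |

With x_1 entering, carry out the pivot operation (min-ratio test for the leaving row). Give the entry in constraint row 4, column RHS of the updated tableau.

1

Ratio test on column x_1 — row 1: entry -1 ≤ 0; row 2: (9/4)/(1/2) = 9/2; row 3: (5/4)/(1/2) = 5/2; row 4: (9/4)/(1/2) = 9/2. Minimum is 5/2 at row 3 (w3 leaves); pivot element 1/2.
Divide row 3 by 1/2; eliminate column x_1 from the other rows.
Row 4 update in column RHS: 9/4 − (1/2)·(5/2) = 1.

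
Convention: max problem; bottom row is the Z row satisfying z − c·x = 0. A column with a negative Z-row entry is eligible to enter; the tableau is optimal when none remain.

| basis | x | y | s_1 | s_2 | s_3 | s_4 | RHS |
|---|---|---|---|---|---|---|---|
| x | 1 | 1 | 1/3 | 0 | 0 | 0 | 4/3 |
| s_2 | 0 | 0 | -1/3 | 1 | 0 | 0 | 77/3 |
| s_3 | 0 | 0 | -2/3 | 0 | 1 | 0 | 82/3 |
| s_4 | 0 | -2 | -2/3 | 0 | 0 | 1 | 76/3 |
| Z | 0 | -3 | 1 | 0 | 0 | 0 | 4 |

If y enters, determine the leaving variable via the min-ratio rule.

Column y entries and ratios — x: (4/3)/1 = 4/3; s_2: 0 ≤ 0, skip; s_3: 0 ≤ 0, skip; s_4: -2 ≤ 0, skip.
Smallest ratio is 4/3 in the row of x, so x leaves.

x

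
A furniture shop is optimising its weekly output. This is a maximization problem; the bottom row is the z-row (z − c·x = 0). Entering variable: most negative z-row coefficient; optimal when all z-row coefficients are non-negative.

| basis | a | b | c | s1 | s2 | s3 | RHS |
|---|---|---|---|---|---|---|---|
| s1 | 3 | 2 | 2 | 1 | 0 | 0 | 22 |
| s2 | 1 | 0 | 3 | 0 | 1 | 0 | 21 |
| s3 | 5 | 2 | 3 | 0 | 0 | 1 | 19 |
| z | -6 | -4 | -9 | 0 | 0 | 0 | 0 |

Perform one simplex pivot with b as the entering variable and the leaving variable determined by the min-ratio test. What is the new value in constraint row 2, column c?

3

Ratio test on column b — row 1: 22/2 = 11; row 2: entry 0 ≤ 0; row 3: 19/2 = 19/2. Minimum is 19/2 at row 3 (s3 leaves); pivot element 2.
Divide row 3 by 2; eliminate column b from the other rows.
Row 2 update in column c: 3 − 0·(3/2) = 3.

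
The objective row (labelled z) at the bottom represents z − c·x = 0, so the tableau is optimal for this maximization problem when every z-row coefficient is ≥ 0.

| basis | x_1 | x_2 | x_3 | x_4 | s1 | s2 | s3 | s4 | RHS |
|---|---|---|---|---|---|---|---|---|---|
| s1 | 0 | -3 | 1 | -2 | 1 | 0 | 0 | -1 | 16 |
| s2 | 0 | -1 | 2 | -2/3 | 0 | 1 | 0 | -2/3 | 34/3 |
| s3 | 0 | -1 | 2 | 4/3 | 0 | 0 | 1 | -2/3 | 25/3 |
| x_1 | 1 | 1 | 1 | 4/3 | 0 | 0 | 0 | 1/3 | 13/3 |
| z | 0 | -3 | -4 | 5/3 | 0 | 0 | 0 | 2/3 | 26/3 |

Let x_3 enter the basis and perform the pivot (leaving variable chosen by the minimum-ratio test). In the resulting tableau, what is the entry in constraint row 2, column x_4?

-2

Ratio test on column x_3 — row 1: 16/1 = 16; row 2: (34/3)/2 = 17/3; row 3: (25/3)/2 = 25/6; row 4: (13/3)/1 = 13/3. Minimum is 25/6 at row 3 (s3 leaves); pivot element 2.
Divide row 3 by 2; eliminate column x_3 from the other rows.
Row 2 update in column x_4: -2/3 − 2·(2/3) = -2.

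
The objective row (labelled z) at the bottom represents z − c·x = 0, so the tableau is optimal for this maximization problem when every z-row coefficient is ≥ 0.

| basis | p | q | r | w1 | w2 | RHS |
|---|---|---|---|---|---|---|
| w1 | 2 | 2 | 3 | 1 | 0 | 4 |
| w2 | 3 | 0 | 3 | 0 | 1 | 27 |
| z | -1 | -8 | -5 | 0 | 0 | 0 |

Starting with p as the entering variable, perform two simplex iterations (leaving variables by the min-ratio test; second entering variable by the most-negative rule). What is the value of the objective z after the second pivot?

16

Ratio test on column p — row 1: 4/2 = 2; row 2: 27/3 = 9. Minimum is 2 at row 1 (w1 leaves); pivot element 2.
Pivot on row 1; the z-row RHS becomes 0 − (-1)·2 = 2.
Next entering variable (most negative z-row entry -7): q.
Ratio test on column q — row 1: 2/1 = 2; row 2: entry -3 ≤ 0. Minimum is 2 at row 1 (p leaves); pivot element 1.
After the second pivot the z-row RHS is 2 − (-7)·2 = 16.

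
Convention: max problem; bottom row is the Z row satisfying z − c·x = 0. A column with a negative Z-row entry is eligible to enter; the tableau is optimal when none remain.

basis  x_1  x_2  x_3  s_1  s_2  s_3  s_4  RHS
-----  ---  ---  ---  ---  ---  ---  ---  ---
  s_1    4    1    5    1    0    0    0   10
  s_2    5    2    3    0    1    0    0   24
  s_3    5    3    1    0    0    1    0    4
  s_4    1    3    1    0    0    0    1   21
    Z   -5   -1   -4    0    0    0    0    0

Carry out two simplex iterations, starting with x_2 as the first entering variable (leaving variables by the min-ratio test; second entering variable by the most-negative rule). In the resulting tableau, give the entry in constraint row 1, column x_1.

Ratio test on column x_2 — row 1: 10/1 = 10; row 2: 24/2 = 12; row 3: 4/3 = 4/3; row 4: 21/3 = 7. Minimum is 4/3 at row 3 (s_3 leaves); pivot element 3.
Divide row 3 by 3; eliminate column x_2 from the other rows.
Second iteration: most negative Z-row entry is -11/3 in column x_3, so x_3 enters.
Ratio test on column x_3 — row 1: (26/3)/(14/3) = 13/7; row 2: (64/3)/(7/3) = 64/7; row 3: (4/3)/(1/3) = 4; row 4: entry 0 ≤ 0. Minimum is 13/7 at row 1 (s_1 leaves); pivot element 14/3.
Divide row 1 by 14/3; eliminate column x_3 from the other rows.
After both pivots, the entry at constraint row 1, column x_1 is 1/2.

1/2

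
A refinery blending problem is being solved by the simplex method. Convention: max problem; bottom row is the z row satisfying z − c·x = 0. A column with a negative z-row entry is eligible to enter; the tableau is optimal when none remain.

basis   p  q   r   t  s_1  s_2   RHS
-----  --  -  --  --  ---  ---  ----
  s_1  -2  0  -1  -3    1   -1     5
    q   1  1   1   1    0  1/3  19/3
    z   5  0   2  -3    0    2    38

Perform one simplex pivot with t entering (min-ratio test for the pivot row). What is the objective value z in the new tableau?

57

Ratio test on column t — row 1: entry -3 ≤ 0; row 2: (19/3)/1 = 19/3. Minimum is 19/3 at row 2 (q leaves); pivot element 1.
Pivot on row 2; the z-row RHS becomes 38 − (-3)·(19/3) = 57.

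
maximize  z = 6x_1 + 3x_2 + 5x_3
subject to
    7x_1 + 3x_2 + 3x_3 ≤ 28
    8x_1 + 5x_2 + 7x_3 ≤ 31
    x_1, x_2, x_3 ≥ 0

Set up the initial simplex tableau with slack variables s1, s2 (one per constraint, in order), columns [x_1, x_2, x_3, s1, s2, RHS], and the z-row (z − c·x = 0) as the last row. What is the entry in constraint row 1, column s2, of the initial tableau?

Slack s2 belongs to constraint 2; its column is the unit vector e_2, so the entry in row 1 is 0.

0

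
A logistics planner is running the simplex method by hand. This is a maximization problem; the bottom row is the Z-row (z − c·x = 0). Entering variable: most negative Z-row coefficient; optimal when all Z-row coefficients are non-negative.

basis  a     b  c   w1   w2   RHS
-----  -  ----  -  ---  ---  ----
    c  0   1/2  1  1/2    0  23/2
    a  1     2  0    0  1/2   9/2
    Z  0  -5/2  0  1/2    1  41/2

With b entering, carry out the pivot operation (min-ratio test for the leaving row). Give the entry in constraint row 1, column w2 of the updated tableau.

Ratio test on column b — row 1: (23/2)/(1/2) = 23; row 2: (9/2)/2 = 9/4. Minimum is 9/4 at row 2 (a leaves); pivot element 2.
Divide row 2 by 2; eliminate column b from the other rows.
Row 1 update in column w2: 0 − (1/2)·(1/4) = -1/8.

-1/8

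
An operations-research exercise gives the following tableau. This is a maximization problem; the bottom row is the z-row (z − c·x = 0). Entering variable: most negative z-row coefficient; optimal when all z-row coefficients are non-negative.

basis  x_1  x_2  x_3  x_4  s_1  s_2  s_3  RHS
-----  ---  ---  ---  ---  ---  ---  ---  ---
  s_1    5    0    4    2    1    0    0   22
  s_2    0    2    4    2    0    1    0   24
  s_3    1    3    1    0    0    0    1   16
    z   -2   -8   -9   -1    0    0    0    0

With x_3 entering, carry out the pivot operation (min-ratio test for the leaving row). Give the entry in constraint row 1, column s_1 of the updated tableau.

Ratio test on column x_3 — row 1: 22/4 = 11/2; row 2: 24/4 = 6; row 3: 16/1 = 16. Minimum is 11/2 at row 1 (s_1 leaves); pivot element 4.
Divide row 1 by 4; eliminate column x_3 from the other rows.
In the new row 1, the s_1 entry is the old entry divided by the pivot: 1/4 = 1/4.

1/4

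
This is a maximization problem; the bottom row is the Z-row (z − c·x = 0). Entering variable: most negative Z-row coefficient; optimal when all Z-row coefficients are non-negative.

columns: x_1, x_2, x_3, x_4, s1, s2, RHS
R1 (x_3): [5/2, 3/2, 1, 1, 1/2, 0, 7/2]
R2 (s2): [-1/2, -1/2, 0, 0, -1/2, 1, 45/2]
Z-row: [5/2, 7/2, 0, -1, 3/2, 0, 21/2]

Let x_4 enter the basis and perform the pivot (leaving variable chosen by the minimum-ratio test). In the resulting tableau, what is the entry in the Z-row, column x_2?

5

Ratio test on column x_4 — row 1: (7/2)/1 = 7/2; row 2: entry 0 ≤ 0. Minimum is 7/2 at row 1 (x_3 leaves); pivot element 1.
Divide row 1 by 1; eliminate column x_4 from the other rows.
Z-row update in column x_2: 7/2 − (-1)·(3/2) = 5.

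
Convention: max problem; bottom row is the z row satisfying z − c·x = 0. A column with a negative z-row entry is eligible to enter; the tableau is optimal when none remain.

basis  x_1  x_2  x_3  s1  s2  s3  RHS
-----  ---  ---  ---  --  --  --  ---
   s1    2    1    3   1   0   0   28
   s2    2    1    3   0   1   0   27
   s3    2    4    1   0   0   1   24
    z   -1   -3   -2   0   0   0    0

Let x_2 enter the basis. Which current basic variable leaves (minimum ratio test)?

s3

Column x_2 entries and ratios — s1: 28/1 = 28; s2: 27/1 = 27; s3: 24/4 = 6.
Smallest ratio is 6 in the row of s3, so s3 leaves.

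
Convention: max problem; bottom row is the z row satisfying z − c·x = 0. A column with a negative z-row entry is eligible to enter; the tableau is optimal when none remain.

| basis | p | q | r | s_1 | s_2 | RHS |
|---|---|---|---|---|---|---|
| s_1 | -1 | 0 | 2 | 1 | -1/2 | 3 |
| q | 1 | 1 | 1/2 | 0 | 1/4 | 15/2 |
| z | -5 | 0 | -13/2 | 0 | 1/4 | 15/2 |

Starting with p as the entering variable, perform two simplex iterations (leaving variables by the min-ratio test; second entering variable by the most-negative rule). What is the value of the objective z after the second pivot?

309/5

Ratio test on column p — row 1: entry -1 ≤ 0; row 2: (15/2)/1 = 15/2. Minimum is 15/2 at row 2 (q leaves); pivot element 1.
Pivot on row 2; the z-row RHS becomes 15/2 − (-5)·(15/2) = 45.
Next entering variable (most negative z-row entry -4): r.
Ratio test on column r — row 1: (21/2)/(5/2) = 21/5; row 2: (15/2)/(1/2) = 15. Minimum is 21/5 at row 1 (s_1 leaves); pivot element 5/2.
After the second pivot the z-row RHS is 45 − (-4)·(21/5) = 309/5.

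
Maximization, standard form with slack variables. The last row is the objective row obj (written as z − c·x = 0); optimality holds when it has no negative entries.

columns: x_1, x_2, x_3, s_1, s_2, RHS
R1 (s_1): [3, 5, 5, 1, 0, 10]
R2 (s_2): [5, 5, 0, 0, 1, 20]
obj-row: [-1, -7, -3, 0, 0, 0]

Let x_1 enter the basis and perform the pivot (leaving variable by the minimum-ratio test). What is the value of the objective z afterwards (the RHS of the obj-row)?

Ratio test on column x_1 — row 1: 10/3 = 10/3; row 2: 20/5 = 4. Minimum is 10/3 at row 1 (s_1 leaves); pivot element 3.
Pivot on row 1; the obj-row RHS becomes 0 − (-1)·(10/3) = 10/3.

10/3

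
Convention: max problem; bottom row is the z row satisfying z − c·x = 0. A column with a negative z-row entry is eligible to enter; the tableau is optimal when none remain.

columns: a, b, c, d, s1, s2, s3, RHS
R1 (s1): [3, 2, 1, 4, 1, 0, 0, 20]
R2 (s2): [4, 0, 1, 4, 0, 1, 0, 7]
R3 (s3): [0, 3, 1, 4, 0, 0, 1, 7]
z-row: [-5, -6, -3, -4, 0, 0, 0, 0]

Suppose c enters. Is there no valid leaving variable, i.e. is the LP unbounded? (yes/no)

no

Column c has positive entries in row(s) 1, 2, 3, so the ratio test bounds it — not unbounded.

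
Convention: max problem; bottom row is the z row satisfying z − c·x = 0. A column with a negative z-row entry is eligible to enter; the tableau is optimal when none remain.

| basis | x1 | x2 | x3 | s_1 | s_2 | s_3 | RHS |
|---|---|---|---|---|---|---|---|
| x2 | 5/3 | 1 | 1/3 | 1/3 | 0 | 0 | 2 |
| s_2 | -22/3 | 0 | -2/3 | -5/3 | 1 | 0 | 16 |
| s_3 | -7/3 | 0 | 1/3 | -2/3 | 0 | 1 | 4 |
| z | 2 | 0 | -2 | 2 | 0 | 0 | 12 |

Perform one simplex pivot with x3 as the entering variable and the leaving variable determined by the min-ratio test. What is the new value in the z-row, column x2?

Ratio test on column x3 — row 1: 2/(1/3) = 6; row 2: entry -2/3 ≤ 0; row 3: 4/(1/3) = 12. Minimum is 6 at row 1 (x2 leaves); pivot element 1/3.
Divide row 1 by 1/3; eliminate column x3 from the other rows.
z-row update in column x2: 0 − (-2)·3 = 6.

6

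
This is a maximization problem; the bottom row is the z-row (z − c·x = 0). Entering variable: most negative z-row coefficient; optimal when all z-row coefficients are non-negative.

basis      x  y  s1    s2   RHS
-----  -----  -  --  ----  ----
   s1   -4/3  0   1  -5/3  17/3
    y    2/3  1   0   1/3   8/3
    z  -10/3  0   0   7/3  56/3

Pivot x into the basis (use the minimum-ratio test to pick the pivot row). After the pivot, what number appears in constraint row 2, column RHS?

4

Ratio test on column x — row 1: entry -4/3 ≤ 0; row 2: (8/3)/(2/3) = 4. Minimum is 4 at row 2 (y leaves); pivot element 2/3.
Divide row 2 by 2/3; eliminate column x from the other rows.
In the new row 2, the RHS entry is the old entry divided by the pivot: (8/3)/(2/3) = 4.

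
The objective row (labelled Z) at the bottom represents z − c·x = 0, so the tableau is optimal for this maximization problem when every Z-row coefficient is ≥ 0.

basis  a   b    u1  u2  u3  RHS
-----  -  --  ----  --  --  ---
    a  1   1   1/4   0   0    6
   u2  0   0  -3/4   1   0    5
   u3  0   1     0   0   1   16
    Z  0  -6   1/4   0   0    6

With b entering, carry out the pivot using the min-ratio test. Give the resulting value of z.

42

Ratio test on column b — row 1: 6/1 = 6; row 2: entry 0 ≤ 0; row 3: 16/1 = 16. Minimum is 6 at row 1 (a leaves); pivot element 1.
Pivot on row 1; the Z-row RHS becomes 6 − (-6)·6 = 42.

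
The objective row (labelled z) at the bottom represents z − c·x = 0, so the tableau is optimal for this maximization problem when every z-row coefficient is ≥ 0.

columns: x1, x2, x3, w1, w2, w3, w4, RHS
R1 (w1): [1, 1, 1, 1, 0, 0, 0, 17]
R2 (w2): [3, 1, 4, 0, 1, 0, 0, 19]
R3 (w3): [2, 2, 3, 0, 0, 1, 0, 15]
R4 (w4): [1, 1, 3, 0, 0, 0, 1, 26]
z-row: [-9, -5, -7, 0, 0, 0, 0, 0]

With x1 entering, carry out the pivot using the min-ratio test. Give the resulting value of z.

Ratio test on column x1 — row 1: 17/1 = 17; row 2: 19/3 = 19/3; row 3: 15/2 = 15/2; row 4: 26/1 = 26. Minimum is 19/3 at row 2 (w2 leaves); pivot element 3.
Pivot on row 2; the z-row RHS becomes 0 − (-9)·(19/3) = 57.

57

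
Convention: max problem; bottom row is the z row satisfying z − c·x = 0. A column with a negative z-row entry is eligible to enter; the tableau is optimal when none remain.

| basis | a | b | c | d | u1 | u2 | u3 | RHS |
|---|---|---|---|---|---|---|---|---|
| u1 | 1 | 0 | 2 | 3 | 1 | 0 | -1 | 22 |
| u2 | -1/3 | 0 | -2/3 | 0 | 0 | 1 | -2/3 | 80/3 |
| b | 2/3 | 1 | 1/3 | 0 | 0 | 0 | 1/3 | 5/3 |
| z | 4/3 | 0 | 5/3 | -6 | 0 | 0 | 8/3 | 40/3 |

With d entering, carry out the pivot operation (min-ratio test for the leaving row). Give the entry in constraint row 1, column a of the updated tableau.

1/3

Ratio test on column d — row 1: 22/3 = 22/3; row 2: entry 0 ≤ 0; row 3: entry 0 ≤ 0. Minimum is 22/3 at row 1 (u1 leaves); pivot element 3.
Divide row 1 by 3; eliminate column d from the other rows.
In the new row 1, the a entry is the old entry divided by the pivot: 1/3 = 1/3.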